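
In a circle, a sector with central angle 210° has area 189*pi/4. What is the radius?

The sector covers 210°/360° = 7/12 of the full circle.
Full circle area = 189*pi/4 / 7/12 = 81*pi.
Since full area = πr², we get r² = 81*pi/π = 81, so r = 9.

9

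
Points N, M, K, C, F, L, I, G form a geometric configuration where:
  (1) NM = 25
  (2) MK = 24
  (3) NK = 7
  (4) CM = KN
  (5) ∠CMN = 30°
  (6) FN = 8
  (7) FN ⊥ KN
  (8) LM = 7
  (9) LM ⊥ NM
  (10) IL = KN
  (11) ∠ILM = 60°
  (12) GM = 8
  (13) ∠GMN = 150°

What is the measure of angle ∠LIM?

From the given relations: IL = KN = 7.
Step 1: By the law of cosines on triangle ILM: IM² = 7² + 7² − 2·7·7·cos(60°) = 49, so IM = 7.
Step 2: By the inverse law of cosines on triangle LIM: cos(∠LIM) = (7² + 7² − 7²) / (2·7·7) = 49/98 = 0.5, so ∠LIM = 60°.

Therefore, the measure of angle ∠LIM = 60°.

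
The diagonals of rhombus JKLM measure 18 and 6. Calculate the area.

The diagonals of a rhombus divide it into four right triangles.
Each triangle has legs 18/ 2 = 9 and 6/2 = 3, so each has area (1/2)*9*3 = 27/2.
Four such triangles give total area = (d1 * d2) / 2 = 54.

54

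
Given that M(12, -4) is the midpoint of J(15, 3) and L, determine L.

Using the midpoint formula: M = ((x1 + x2)/2, (y1 + y2)/2)
We know M = (12, -4) and J = (15, 3)
For x: 12 = (15 + x2)/2, so x2 = 2*12 - 15 = 9
For y: -4 = (3 + y2)/2, so y2 = 2*-4 - 3 = -11
L = (9, -11)

(9, -11)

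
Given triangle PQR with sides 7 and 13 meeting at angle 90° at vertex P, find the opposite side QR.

By the law of cosines: QR^2 = PQ^2 + PR^2 - 2*PQ*PR*cos(P)
QR^2 = 7^2 + 13^2 - 2*7*13*cos(90°)
QR^2 = 49 + 169 - 182*(0)
QR^2 = 218
QR = sqrt(218)

sqrt(218)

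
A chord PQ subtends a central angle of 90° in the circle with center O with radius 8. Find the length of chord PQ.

Chord length = 2r sin(θ/2)
= 2 × 8 × sin(90°/2)
= 2 × 8 × sin(45°)
= 8*sqrt(2)

8*sqrt(2)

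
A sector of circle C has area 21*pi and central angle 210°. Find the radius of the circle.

r² = 360 × 21*pi / (π × 210) = 36, so r = 6.

6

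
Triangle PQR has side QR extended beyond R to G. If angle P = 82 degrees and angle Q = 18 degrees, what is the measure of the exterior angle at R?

By the exterior angle theorem, an exterior angle of a triangle equals the sum of the two remote interior angles.
Exterior angle = angle P + angle Q
Exterior angle = 82 + 18 = 100 degrees

100 degrees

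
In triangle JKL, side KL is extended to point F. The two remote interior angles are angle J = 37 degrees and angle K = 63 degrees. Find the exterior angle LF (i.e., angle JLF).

The interior angle at L is 180 - 37 - 63 = 80 degrees.
The exterior angle and interior angle at L are supplementary:
Exterior angle = 180 - 80 = 100 degrees.

100 degrees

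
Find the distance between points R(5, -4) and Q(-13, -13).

d = sqrt((-13 - 5)^2 + (-13 - -4)^2)
d = sqrt(-18^2 + -9^2)
d = sqrt(324 + 81)
d = sqrt(405) = 9*sqrt(5)

9*sqrt(5)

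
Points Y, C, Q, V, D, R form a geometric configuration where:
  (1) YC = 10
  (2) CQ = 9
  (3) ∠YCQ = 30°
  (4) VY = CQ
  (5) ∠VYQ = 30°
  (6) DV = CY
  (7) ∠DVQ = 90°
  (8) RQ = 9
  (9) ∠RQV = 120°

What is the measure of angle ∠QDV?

From the given relations: VY = CQ = 9; DV = CY = 10.
Step 1: By the law of cosines on triangle QCY: QY² = 9² + 10² − 2·9·10·cos(30°) = 25.12, so QY ≈ 5.01.
Step 2: By the law of cosines on triangle VYQ: VQ² = 9² + 5.01² − 2·9·5.01·cos(30°) = 27.99, so VQ ≈ 5.29.
Step 3: By the law of cosines on triangle DVQ: DQ² = 10² + 5.29² − 2·10·5.29·cos(90°) = 127.99, so DQ ≈ 11.31.
Step 4: By the inverse law of cosines on triangle QDV: cos(∠QDV) = (11.31² + 10² − 5.29²) / (2·11.31·10) = 200/226.27 = 0.8839, so ∠QDV = 27.88°.

Therefore, the measure of angle ∠QDV = 27.88°.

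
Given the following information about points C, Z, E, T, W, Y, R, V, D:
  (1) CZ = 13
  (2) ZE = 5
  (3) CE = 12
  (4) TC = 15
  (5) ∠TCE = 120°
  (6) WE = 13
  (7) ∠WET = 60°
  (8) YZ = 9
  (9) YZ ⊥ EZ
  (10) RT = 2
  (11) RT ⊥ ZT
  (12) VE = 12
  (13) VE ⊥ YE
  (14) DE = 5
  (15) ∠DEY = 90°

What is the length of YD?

Step 1: By the law of cosines on triangle EZY: EY² = 5² + 9² − 2·5·9·cos(90°) = 106, so EY = √106.
Step 2: By the law of cosines on triangle YED: YD² = √106² + 5² − 2·√106·5·cos(90°) = 131, so YD = √131.

Therefore, the length of YD = √131.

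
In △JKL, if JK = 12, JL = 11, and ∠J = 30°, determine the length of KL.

By the law of cosines: KL^2 = JK^2 + JL^2 - 2*JK*JL*cos(J)
KL^2 = 12^2 + 11^2 - 2*12*11*cos(30°)
KL^2 = 144 + 121 - 264*(sqrt(3)/2)
KL^2 = 265 - 132*sqrt(3)
KL = sqrt(265 - 132*sqrt(3))

sqrt(265 - 132*sqrt(3))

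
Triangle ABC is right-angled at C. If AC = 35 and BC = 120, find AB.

By the Pythagorean theorem: AB^2 = AC^2 + BC^2
AB^2 = 35^2 + 120^2 = 1225 + 14400 = 15625
AB = sqrt(15625) = 125

125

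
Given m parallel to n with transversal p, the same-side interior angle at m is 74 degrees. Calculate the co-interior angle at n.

Co-interior angles (same-side interior) formed by parallel lines and a transversal are supplementary (sum to 180 degrees).
The given angle is 74 degrees.
The co-interior angle = 180 - 74 = 106 degrees.

106 degrees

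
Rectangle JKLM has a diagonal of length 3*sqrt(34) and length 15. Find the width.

b = sqrt(d^2 - a^2) = sqrt(306 - 225) = sqrt(81) = 9

9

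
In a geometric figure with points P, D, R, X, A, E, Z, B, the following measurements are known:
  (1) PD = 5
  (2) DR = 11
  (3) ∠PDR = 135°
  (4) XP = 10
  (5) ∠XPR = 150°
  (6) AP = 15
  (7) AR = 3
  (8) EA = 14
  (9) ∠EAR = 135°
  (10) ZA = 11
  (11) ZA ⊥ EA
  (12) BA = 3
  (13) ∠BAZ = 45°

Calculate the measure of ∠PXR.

Step 1: By the law of cosines on triangle PDR: PR² = 5² + 11² − 2·5·11·cos(135°) = 223.78, so PR ≈ 14.96.
Step 2: By the law of cosines on triangle XPR: XR² = 10² + 14.96² − 2·10·14.96·cos(150°) = 582.89, so XR ≈ 24.14.
Step 3: By the inverse law of cosines on triangle PXR: cos(∠PXR) = (10² + 24.14² − 14.96²) / (2·10·24.14) = 459.1/482.86 = 0.9508, so ∠PXR = 18.05°.

Therefore, the measure of angle ∠PXR = 18.05°.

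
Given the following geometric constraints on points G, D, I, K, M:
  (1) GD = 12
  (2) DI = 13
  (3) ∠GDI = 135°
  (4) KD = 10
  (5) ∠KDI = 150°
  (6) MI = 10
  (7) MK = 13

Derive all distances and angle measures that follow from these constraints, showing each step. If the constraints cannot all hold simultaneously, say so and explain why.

The constraints are consistent.

Step 1: From GD = 12, DI = 13, and ∠GDI = 135°, by the law of cosines:
  GI² = GD² + DI² - 2·GD·DI·cos(135°) = 144 + 169 + 220.6 = 533.6
  GI ≈ 23.1

Step 2: From ID = 13, DK = 10, and ∠IDK = 150°, by the law of cosines:
  IK² = ID² + DK² - 2·ID·DK·cos(150°) = 169 + 100 + 225.2 = 494.2
  IK ≈ 22.23

Step 3: From GD = 12, GI = 23.1, DI = 13, by the inverse law of cosines:
  cos(∠DGI) = (GD² + GI² - DI²) / (2·GD·GI)
  ∠DGI = 23.45°

Step 4: From ID = 13, IG = 23.1, DG = 12, by the inverse law of cosines:
  cos(∠DIG) = (ID² + IG² - DG²) / (2·ID·IG)
  ∠DIG = 21.55°

Step 5: From ID = 13, IK = 22.23, DK = 10, by the inverse law of cosines:
  cos(∠DIK) = (ID² + IK² - DK²) / (2·ID·IK)
  ∠DIK = 13°

Step 6: From IK = 22.23, IM = 10, KM = 13, by the inverse law of cosines:
  cos(∠KIM) = (IK² + IM² - KM²) / (2·IK·IM)
  ∠KIM = 17°

Step 7: From KD = 10, KI = 22.23, DI = 13, by the inverse law of cosines:
  cos(∠DKI) = (KD² + KI² - DI²) / (2·KD·KI)
  ∠DKI = 17°

Step 8: From KI = 22.23, KM = 13, IM = 10, by the inverse law of cosines:
  cos(∠IKM) = (KI² + KM² - IM²) / (2·KI·KM)
  ∠IKM = 13°

Step 9: From MI = 10, MK = 13, IK = 22.23, by the inverse law of cosines:
  cos(∠IMK) = (MI² + MK² - IK²) / (2·MI·MK)
  ∠IMK = 150°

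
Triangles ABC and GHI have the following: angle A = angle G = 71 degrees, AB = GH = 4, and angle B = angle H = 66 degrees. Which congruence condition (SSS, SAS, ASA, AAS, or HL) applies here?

The given information provides:
angle A = angle G = 71 degrees, AB = GH = 4, and angle B = angle H = 66 degrees
This matches the ASA congruence theorem.
Two pairs of corresponding angles and the included side are equal (Angle-Side-Angle).

ASA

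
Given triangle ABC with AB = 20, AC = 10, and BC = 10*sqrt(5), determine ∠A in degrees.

By the inverse law of cosines: cos(A) = (AB² + AC² - BC²) / (2 × AB × AC)
cos(A) = (20² + 10² - (10*sqrt(5))²) / (2 × 20 × 10)
cos(A) = (400 + 100 - (500)) / 400
cos(A) = 0
A = arccos(0) = 90°

90°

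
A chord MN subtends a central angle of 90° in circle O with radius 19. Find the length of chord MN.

Chord = 2(19) sin(45°) = 19*sqrt(2)

19*sqrt(2)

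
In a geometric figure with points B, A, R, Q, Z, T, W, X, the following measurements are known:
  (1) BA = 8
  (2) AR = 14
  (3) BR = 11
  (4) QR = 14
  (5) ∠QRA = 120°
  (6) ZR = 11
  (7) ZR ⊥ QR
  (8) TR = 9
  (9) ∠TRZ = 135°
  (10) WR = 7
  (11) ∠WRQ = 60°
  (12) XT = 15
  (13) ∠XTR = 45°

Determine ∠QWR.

Step 1: By the law of cosines on triangle WRQ: WQ² = 7² + 14² − 2·7·14·cos(60°) = 147, so WQ = 7·√3.
Step 2: By the inverse law of cosines on triangle QWR: cos(∠QWR) = ((7·√3)² + 7² − 14²) / (2·7·√3·7) = 0/169.74 = 0, so ∠QWR = 90°.

Therefore, the measure of angle ∠QWR = 90°.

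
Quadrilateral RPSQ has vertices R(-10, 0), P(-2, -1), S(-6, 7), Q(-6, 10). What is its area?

The Shoelace formula works by pairing each vertex with the next (cycling back to the first).
For each pair, compute x_i*y_(i+1) - x_(i+1)*y_i:
  (-10*-1 - -2*0) = 10
  (-2*7 - -6*-1) = -20
  (-6*10 - -6*7) = -18
  (-6*0 - -10*10) = 100
Taking half the absolute value of the total: Area = (1/2)(72) = 36.

36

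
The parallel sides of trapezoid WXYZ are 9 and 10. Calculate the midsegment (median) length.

midsegment = (9 + 10) / 2 = 19 / 2 = 19/2

19/2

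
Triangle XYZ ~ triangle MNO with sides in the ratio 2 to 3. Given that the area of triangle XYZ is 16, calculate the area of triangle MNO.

Area ratio = (2/3)^2 = 4/9. Area of MNO = 16 * 9/4 = 36.

36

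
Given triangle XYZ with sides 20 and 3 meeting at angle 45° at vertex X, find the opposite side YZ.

When two sides and the included angle are known, the law of cosines gives the third side.
c^2 = a^2 + b^2 - 2ab cos(C) generalizes the Pythagorean theorem to non-right triangles.
Here: YZ^2 = 400 + 9 - 120*(sqrt(2)/2) = 409 - 60*sqrt(2)
YZ = sqrt(409 - 60*sqrt(2))

sqrt(409 - 60*sqrt(2))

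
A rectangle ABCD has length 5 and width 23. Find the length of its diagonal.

Using the Pythagorean theorem:
d² = 5² + 23² = 25 + 529 = 554
d = sqrt(554)

sqrt(554)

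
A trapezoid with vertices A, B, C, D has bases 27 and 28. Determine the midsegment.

midsegment = (27 + 28) / 2 = 55 / 2 = 55/2

55/2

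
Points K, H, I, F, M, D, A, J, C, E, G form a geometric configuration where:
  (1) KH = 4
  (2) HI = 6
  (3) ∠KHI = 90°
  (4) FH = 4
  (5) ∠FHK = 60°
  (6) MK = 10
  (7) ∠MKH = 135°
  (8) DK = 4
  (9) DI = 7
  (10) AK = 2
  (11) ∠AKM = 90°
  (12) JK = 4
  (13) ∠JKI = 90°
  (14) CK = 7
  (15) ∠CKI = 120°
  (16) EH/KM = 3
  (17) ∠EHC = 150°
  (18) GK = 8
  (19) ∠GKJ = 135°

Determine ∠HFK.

Step 1: By the law of cosines on triangle FHK: FK² = 4² + 4² − 2·4·4·cos(60°) = 16, so FK = 4.
Step 2: By the inverse law of cosines on triangle HFK: cos(∠HFK) = (4² + 4² − 4²) / (2·4·4) = 16/32 = 0.5, so ∠HFK = 60°.

Therefore, the measure of angle ∠HFK = 60°.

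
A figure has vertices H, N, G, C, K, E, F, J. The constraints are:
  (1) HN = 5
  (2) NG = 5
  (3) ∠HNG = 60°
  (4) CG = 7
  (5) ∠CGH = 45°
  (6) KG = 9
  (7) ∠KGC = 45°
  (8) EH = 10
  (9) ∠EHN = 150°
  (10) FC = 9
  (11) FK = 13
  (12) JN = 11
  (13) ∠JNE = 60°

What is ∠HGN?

Step 1: By the law of cosines on triangle GNH: GH² = 5² + 5² − 2·5·5·cos(60°) = 25, so GH = 5.
Step 2: By the inverse law of cosines on triangle HGN: cos(∠HGN) = (5² + 5² − 5²) / (2·5·5) = 25/50 = 0.5, so ∠HGN = 60°.

Therefore, the measure of angle ∠HGN = 60°.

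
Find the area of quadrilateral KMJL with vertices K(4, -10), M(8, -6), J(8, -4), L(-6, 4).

Using the Shoelace formula for a quadrilateral (vertices in order):
Area = (1/2)|sum of (x_i * y_(i+1) - x_(i+1) * y_i)|
Terms: (4*-6 - 8*-10) = 56, (8*-4 - 8*-6) = 16, (8*4 - -6*-4) = 8, (-6*-10 - 4*4) = 44
Sum = 124
Area = (1/2)(124) = 62

62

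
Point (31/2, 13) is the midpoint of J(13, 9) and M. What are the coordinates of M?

Using the midpoint formula: M = ((x1 + x2)/2, (y1 + y2)/2)
We know M = (31/2, 13) and J = (13, 9)
For x: 31/2 = (13 + x2)/2, so x2 = 2*31/2 - 13 = 18
For y: 13 = (9 + y2)/2, so y2 = 2*13 - 9 = 17
M = (18, 17)

(18, 17)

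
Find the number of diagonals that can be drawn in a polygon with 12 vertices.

The number of diagonals in an n-gon is n(n - 3)/2.
For n = 12: 12(12 - 3)/2 = 12 × 9 / 2 = 54.

54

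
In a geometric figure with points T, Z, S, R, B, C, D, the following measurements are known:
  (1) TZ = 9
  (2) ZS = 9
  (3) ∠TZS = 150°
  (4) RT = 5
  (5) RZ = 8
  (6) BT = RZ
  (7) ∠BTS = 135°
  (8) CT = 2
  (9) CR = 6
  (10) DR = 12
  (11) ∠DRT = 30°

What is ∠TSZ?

Step 1: By the law of cosines on triangle SZT: ST² = 9² + 9² − 2·9·9·cos(150°) = 302.3, so ST ≈ 17.39.
Step 2: By the inverse law of cosines on triangle TSZ: cos(∠TSZ) = (17.39² + 9² − 9²) / (2·17.39·9) = 302.3/312.96 = 0.9659, so ∠TSZ = 15°.

Therefore, the measure of angle ∠TSZ = 15°.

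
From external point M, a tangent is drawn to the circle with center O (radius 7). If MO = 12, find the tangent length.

The tangent, radius, and line from the external point to the center form a right triangle.
The right angle is where the tangent meets the radius.
By the Pythagorean theorem: tangent² + 7² = 12²
tangent² = 144 - 49 = 95
tangent = sqrt(95)

sqrt(95)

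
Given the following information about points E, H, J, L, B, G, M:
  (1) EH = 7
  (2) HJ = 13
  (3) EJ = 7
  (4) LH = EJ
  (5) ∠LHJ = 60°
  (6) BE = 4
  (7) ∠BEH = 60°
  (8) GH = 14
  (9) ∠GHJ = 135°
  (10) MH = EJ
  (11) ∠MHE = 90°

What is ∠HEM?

From the given relations: MH = EJ = 7.
Step 1: By the law of cosines on triangle EHM: EM² = 7² + 7² − 2·7·7·cos(90°) = 98, so EM = 7·√2.
Step 2: By the inverse law of cosines on triangle HEM: cos(∠HEM) = (7² + (7·√2)² − 7²) / (2·7·7·√2) = 98/138.59 = 0.7071, so ∠HEM = 45°.

Therefore, the measure of angle ∠HEM = 45°.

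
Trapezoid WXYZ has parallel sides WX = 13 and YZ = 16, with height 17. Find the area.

Area of a trapezoid = (base1 + base2) * height / 2
Area = (13 + 16) * 17 / 2
Area = 29 * 17 / 2
Area = 493 / 2
Area = 493/2

493/2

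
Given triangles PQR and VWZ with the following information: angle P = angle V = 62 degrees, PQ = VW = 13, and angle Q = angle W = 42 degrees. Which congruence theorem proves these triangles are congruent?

Consider the given information: angle P = angle V = 62 degrees, PQ = VW = 13, and angle Q = angle W = 42 degrees
This is not SSS or HL: SSS requires all three pairs of sides, but we don't have that. HL only applies to right triangles with matching hypotenuse and leg.
The correct criterion is ASA. Two pairs of corresponding angles and the included side are equal (Angle-Side-Angle).

ASA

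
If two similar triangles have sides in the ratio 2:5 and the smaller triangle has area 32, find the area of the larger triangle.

For similar figures, the area ratio equals the square of the side ratio.
Side ratio (the smaller triangle to the larger triangle) = 2:5, so area ratio = 2^2:5^2 = 4:25.
If the area of the smaller triangle is 32, then the area of the larger triangle = 32 * (25/4) = 200.

200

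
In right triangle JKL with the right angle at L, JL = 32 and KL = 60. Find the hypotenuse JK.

By the Pythagorean theorem: JK^2 = JL^2 + KL^2
JK^2 = 32^2 + 60^2 = 1024 + 3600 = 4624
JK = sqrt(4624) = 68

68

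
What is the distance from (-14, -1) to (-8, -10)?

d = sqrt((-8 - -14)^2 + (-10 - -1)^2)
d = sqrt(6^2 + -9^2)
d = sqrt(36 + 81)
d = sqrt(117) = 3*sqrt(13)

3*sqrt(13)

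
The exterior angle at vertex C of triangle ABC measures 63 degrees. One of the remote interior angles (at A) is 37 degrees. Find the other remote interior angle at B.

By the exterior angle theorem: exterior angle = sum of remote interior angles.
63 = 37 + angle B
angle B = 63 - 37 = 26 degrees

26 degrees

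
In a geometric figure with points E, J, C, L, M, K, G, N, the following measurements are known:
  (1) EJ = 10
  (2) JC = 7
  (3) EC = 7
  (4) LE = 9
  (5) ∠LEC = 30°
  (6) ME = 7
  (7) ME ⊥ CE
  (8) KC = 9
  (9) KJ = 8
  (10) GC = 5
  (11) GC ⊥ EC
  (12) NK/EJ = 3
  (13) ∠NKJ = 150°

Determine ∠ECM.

Step 1: By the law of cosines on triangle CEM: CM² = 7² + 7² − 2·7·7·cos(90°) = 98, so CM = 7·√2.
Step 2: By the inverse law of cosines on triangle ECM: cos(∠ECM) = (7² + (7·√2)² − 7²) / (2·7·7·√2) = 98/138.59 = 0.7071, so ∠ECM = 45°.

Therefore, the measure of angle ∠ECM = 45°.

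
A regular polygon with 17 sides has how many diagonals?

Each of the 17 vertices connects to 14 non-adjacent vertices via diagonals.
Total connections = 17 × 14 = 238, but each diagonal is counted twice.
Number of diagonals = 238 / 2 = 119.

119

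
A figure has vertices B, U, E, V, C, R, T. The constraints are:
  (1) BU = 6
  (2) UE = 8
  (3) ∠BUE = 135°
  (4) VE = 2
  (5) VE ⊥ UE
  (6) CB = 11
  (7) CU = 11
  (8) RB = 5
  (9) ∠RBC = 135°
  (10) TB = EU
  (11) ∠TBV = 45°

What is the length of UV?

Step 1: By the law of cosines on triangle UEV: UV² = 8² + 2² − 2·8·2·cos(90°) = 68, so UV = 2·√17.

Therefore, the length of UV = 2·√17.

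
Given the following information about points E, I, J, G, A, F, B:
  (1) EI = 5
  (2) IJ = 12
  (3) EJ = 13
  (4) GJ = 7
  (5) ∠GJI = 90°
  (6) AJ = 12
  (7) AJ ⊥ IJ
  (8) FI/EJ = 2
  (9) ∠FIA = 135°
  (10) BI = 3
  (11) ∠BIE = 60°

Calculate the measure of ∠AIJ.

Step 1: By the law of cosines on triangle IJA: IA² = 12² + 12² − 2·12·12·cos(90°) = 288, so IA = 12·√2.
Step 2: By the inverse law of cosines on triangle AIJ: cos(∠AIJ) = ((12·√2)² + 12² − 12²) / (2·12·√2·12) = 288/407.29 = 0.7071, so ∠AIJ = 45°.

Therefore, the measure of angle ∠AIJ = 45°.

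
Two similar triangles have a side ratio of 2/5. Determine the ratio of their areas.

The ratio of areas of similar triangles equals the square of the side ratio.
Side ratio = 2:5
Area ratio = (2/5)^2 = 4/25 = 4:25

4:25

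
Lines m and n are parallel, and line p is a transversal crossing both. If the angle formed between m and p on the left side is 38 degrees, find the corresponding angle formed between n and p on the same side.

Corresponding angles formed by parallel lines and a transversal are equal.
The given angle is 38 degrees.
The corresponding angle = 38 degrees.

38 degrees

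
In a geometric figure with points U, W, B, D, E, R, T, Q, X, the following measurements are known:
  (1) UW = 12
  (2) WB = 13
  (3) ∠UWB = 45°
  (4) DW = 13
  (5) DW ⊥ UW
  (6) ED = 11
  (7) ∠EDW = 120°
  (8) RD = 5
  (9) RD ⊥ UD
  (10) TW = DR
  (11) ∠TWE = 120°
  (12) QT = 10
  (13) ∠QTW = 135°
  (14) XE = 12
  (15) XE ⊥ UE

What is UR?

Step 1: By the law of cosines on triangle UWD: UD² = 12² + 13² − 2·12·13·cos(90°) = 313, so UD ≈ 17.69.
Step 2: By the law of cosines on triangle UDR: UR² = 17.69² + 5² − 2·17.69·5·cos(90°) = 338, so UR = 13·√2.

Therefore, the length of UR = 13·√2.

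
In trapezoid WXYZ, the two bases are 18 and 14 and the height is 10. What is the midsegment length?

midsegment = (18 + 14) / 2 = 32 / 2 = 16

16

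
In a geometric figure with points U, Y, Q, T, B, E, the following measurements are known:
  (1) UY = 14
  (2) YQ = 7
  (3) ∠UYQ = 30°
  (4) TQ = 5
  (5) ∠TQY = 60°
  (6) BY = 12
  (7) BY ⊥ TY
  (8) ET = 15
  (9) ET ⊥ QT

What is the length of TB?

Step 1: By the law of cosines on triangle TQY: TY² = 5² + 7² − 2·5·7·cos(60°) = 39, so TY = √39.
Step 2: By the law of cosines on triangle TYB: TB² = √39² + 12² − 2·√39·12·cos(90°) = 183, so TB = √183.

Therefore, the length of TB = √183.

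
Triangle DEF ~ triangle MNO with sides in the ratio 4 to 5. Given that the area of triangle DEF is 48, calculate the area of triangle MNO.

Area ratio = (4/5)^2 = 16/25. Area of MNO = 48 * 25/16 = 75.

75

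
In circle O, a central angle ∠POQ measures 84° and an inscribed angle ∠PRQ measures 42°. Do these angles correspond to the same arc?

By the inscribed angle theorem, if both angles subtend the same arc, the inscribed angle must be half the central angle.
Half of 84° = 42°, which equals the given inscribed angle of 42°.
Therefore, yes, they correspond to the same arc.

Yes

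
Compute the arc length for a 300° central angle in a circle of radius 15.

Arc length = 2π(15)(5/6) = 25*pi

25*pi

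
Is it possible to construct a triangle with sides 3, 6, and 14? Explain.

The longest side is 14. The other two sides sum to 3 + 6 = 9.
Since 9 ≤ 14, the two shorter sides cannot reach around to close the triangle.

No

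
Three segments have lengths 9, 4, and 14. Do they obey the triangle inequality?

No.
The triangle inequality is violated: 9 + 4 = 13 ≤ 14.
These lengths cannot form a triangle.

No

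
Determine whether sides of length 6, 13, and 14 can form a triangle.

Sort the sides: 6, 13, 14.
It suffices to check that the sum of the two smallest exceeds the largest:
6 + 13 = 19 > 14. ✓
Yes, a valid triangle can be formed.

Yes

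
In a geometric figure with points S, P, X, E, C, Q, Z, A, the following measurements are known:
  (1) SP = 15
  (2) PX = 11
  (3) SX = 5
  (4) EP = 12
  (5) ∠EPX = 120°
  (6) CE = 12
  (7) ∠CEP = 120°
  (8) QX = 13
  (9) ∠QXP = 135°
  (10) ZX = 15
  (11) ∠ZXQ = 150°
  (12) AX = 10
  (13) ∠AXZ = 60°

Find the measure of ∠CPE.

Step 1: By the law of cosines on triangle PEC: PC² = 12² + 12² − 2·12·12·cos(120°) = 432, so PC = 12·√3.
Step 2: By the inverse law of cosines on triangle CPE: cos(∠CPE) = ((12·√3)² + 12² − 12²) / (2·12·√3·12) = 432/498.83 = 0.866, so ∠CPE = 30°.

Therefore, the measure of angle ∠CPE = 30°.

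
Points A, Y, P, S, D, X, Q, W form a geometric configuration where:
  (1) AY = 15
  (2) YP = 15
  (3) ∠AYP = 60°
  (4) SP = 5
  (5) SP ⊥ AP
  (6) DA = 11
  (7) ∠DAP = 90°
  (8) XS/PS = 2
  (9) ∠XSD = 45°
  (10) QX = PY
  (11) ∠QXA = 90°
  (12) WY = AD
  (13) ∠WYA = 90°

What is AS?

Step 1: By the law of cosines on triangle PYA: PA² = 15² + 15² − 2·15·15·cos(60°) = 225, so PA = 15.
Step 2: By the law of cosines on triangle APS: AS² = 15² + 5² − 2·15·5·cos(90°) = 250, so AS = 5·√10.

Therefore, the length of AS = 5·√10.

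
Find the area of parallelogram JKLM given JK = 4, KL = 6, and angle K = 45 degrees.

The area of a parallelogram equals the product of two adjacent sides times the sine of the included angle.
This is because the height equals 6 * sin(45°) = 3*sqrt(2).
Area = 4 * 3*sqrt(2) = 12*sqrt(2)

12*sqrt(2)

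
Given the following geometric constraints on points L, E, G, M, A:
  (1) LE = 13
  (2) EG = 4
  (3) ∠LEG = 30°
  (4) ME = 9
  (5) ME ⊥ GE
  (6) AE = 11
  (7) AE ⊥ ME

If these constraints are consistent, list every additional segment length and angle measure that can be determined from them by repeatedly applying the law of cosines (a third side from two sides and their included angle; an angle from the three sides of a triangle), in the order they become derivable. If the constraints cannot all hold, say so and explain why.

The constraints are consistent. Derivable facts, in order:
After 1 step:
- GM = √97
- LG ≈ 9.74
- MA ≈ 14.21
After 2 steps:
- ∠AME = 50.71°
- ∠EAM = 39.29°
- ∠EGL = 138.15°
- ∠EGM = 66.04°
- ∠ELG = 11.85°
- ∠EMG = 23.96°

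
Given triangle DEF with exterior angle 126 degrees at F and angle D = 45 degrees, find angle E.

The exterior angle theorem states that an exterior angle equals the sum of the two non-adjacent interior angles.
So 126 = 45 + angle E, which gives angle E = 126 - 45 = 81 degrees.

81 degrees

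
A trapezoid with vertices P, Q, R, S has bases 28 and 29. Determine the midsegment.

The midsegment of a trapezoid = (base1 + base2) / 2
midsegment = (28 + 29) / 2
midsegment = 57 / 2
midsegment = 57/2

57/2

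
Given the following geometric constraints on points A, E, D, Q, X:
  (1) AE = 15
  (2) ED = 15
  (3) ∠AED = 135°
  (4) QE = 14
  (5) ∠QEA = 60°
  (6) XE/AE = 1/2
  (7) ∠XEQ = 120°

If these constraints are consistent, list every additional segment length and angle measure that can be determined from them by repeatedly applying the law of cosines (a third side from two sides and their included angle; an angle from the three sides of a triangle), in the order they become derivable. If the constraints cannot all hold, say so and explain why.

The constraints are consistent. Derivable facts, in order:
After 1 step:
- AD ≈ 27.72
- AQ ≈ 14.53
- QX ≈ 18.9
After 2 steps:
- ∠ADE = 22.5°
- ∠AQE = 63.42°
- ∠DAE = 22.5°
- ∠EAQ = 56.58°
- ∠EQX = 20.1°
- ∠EXQ = 39.9°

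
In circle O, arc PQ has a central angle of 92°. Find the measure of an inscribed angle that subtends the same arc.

Inscribed angle = 92° / 2 = 46° (inscribed angle theorem).

46°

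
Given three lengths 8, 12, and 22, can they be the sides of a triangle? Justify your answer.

The longest side is 22. The other two sides sum to 8 + 12 = 20.
Since 20 ≤ 22, the two shorter sides cannot reach around to close the triangle.

No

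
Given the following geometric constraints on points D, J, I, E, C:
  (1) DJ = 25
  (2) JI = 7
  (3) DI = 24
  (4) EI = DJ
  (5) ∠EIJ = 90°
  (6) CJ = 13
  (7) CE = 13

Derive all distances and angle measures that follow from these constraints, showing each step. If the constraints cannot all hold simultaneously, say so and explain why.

The constraints are consistent.

From the given relations:
  EI = DJ = 25

Step 1: From JI = 7, IE = 25, and ∠JIE = 90°, by the law of cosines:
  JE² = JI² + IE² - 2·JI·IE·cos(90°) = 49 + 625 - 0 = 674
  JE ≈ 25.96

Step 2: From DI = 24, DJ = 25, IJ = 7, by the inverse law of cosines:
  cos(∠IDJ) = (DI² + DJ² - IJ²) / (2·DI·DJ)
  ∠IDJ = 16.26°

Step 3: From JD = 25, JI = 7, DI = 24, by the inverse law of cosines:
  cos(∠DJI) = (JD² + JI² - DI²) / (2·JD·JI)
  ∠DJI = 73.74°

Step 4: From ID = 24, IJ = 7, DJ = 25, by the inverse law of cosines:
  cos(∠DIJ) = (ID² + IJ² - DJ²) / (2·ID·IJ)
  ∠DIJ = 90°

Step 5: From JC = 13, JE = 25.96, CE = 13, by the inverse law of cosines:
  cos(∠CJE) = (JC² + JE² - CE²) / (2·JC·JE)
  ∠CJE = 3.12°

Step 6: From JE = 25.96, JI = 7, EI = 25, by the inverse law of cosines:
  cos(∠EJI) = (JE² + JI² - EI²) / (2·JE·JI)
  ∠EJI = 74.36°

Step 7: From EC = 13, EJ = 25.96, CJ = 13, by the inverse law of cosines:
  cos(∠CEJ) = (EC² + EJ² - CJ²) / (2·EC·EJ)
  ∠CEJ = 3.12°

Step 8: From EI = 25, EJ = 25.96, IJ = 7, by the inverse law of cosines:
  cos(∠IEJ) = (EI² + EJ² - IJ²) / (2·EI·EJ)
  ∠IEJ = 15.64°

Step 9: From CE = 13, CJ = 13, EJ = 25.96, by the inverse law of cosines:
  cos(∠ECJ) = (CE² + CJ² - EJ²) / (2·CE·CJ)
  ∠ECJ = 173.76°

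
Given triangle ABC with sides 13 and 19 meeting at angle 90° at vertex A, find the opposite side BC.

The included angle is 90°, so the triangle is right-angled at A. The opposite side BC is the hypotenuse.
By the Pythagorean theorem: BC = sqrt(13^2 + 19^2) = sqrt(530) = sqrt(530).

sqrt(530)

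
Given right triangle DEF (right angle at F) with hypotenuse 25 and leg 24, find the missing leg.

By the Pythagorean theorem: EF^2 = DE^2 - DF^2
EF^2 = 25^2 - 24^2 = 625 - 576 = 49
EF = sqrt(49) = 7

7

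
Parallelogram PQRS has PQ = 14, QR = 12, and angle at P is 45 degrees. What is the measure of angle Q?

Consecutive angles are supplementary: angle Q = 180 - 45 = 135 degrees.

135 degrees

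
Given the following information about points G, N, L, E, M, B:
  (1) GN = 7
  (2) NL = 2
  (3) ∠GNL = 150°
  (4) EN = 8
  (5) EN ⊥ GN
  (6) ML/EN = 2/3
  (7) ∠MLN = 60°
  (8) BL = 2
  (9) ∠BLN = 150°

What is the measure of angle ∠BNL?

Step 1: By the law of cosines on triangle NLB: NB² = 2² + 2² − 2·2·2·cos(150°) = 14.93, so NB ≈ 3.86.
Step 2: By the inverse law of cosines on triangle BNL: cos(∠BNL) = (3.86² + 2² − 2²) / (2·3.86·2) = 14.93/15.45 = 0.9659, so ∠BNL = 15°.

Therefore, the measure of angle ∠BNL = 15°.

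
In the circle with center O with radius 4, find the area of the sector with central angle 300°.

The full circle has area πr² = π(4)² = 16*pi.
The sector covers 300° out of 360°, a fraction of 5/6.
Sector area = 16*pi × 5/6 = 40*pi/3.

40*pi/3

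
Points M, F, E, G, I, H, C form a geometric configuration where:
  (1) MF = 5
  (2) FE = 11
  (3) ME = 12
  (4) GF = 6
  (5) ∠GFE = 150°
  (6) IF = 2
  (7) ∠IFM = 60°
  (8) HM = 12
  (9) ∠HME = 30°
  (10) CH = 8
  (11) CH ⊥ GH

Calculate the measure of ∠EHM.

Step 1: By the law of cosines on triangle HME: HE² = 12² + 12² − 2·12·12·cos(30°) = 38.58, so HE ≈ 6.21.
Step 2: By the inverse law of cosines on triangle EHM: cos(∠EHM) = (6.21² + 12² − 12²) / (2·6.21·12) = 38.58/149.08 = 0.2588, so ∠EHM = 75°.

Therefore, the measure of angle ∠EHM = 75°.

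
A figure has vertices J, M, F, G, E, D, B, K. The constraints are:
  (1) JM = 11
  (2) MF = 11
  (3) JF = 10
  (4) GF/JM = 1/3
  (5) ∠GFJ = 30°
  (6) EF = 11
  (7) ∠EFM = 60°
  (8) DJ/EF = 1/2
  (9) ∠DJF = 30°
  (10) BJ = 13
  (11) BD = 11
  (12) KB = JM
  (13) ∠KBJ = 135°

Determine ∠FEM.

Step 1: By the law of cosines on triangle EFM: EM² = 11² + 11² − 2·11·11·cos(60°) = 121, so EM = 11.
Step 2: By the inverse law of cosines on triangle FEM: cos(∠FEM) = (11² + 11² − 11²) / (2·11·11) = 121/242 = 0.5, so ∠FEM = 60°.

Therefore, the measure of angle ∠FEM = 60°.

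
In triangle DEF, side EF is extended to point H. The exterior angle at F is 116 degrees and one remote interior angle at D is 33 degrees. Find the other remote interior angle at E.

The exterior angle theorem states that an exterior angle equals the sum of the two non-adjacent interior angles.
So 116 = 33 + angle E, which gives angle E = 116 - 33 = 83 degrees.

83 degrees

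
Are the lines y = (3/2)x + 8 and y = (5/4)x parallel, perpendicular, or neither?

Slope of line 1: m1 = 3/2
Slope of line 2: m2 = 5/4
m1 != m2 (3/2 != 5/4), so not parallel.
m1 * m2 = (3/2) * (5/4) = 15/8 != -1, so not perpendicular.
The lines are neither parallel nor perpendicular.

Neither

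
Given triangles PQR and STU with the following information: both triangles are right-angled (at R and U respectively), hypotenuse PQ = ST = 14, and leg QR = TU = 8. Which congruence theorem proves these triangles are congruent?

The given information matches HL: The hypotenuse and one leg of two right triangles are equal (Hypotenuse-Leg).

HL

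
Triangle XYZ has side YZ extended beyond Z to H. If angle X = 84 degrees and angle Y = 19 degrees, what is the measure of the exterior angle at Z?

By the exterior angle theorem, an exterior angle of a triangle equals the sum of the two remote interior angles.
Exterior angle = angle X + angle Y
Exterior angle = 84 + 19 = 103 degrees

103 degrees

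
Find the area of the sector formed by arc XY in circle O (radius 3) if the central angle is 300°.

The full circle has area πr² = π(3)² = 9*pi.
The sector covers 300° out of 360°, a fraction of 5/6.
Sector area = 9*pi × 5/6 = 15*pi/2.

15*pi/2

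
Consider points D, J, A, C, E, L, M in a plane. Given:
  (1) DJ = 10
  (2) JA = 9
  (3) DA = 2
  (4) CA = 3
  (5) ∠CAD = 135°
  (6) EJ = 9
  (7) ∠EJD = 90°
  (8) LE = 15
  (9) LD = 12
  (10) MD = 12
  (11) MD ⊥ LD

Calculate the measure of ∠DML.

Step 1: By the law of cosines on triangle MDL: ML² = 12² + 12² − 2·12·12·cos(90°) = 288, so ML = 12·√2.
Step 2: By the inverse law of cosines on triangle DML: cos(∠DML) = (12² + (12·√2)² − 12²) / (2·12·12·√2) = 288/407.29 = 0.7071, so ∠DML = 45°.

Therefore, the measure of angle ∠DML = 45°.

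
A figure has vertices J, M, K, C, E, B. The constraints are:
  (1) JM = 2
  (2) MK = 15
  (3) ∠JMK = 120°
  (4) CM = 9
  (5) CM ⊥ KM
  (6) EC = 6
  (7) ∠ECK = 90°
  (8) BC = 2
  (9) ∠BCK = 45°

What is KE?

Step 1: By the law of cosines on triangle CMK: CK² = 9² + 15² − 2·9·15·cos(90°) = 306, so CK = 3·√34.
Step 2: By the law of cosines on triangle KCE: KE² = (3·√34)² + 6² − 2·3·√34·6·cos(90°) = 342, so KE = 3·√38.

Therefore, the length of KE = 3·√38.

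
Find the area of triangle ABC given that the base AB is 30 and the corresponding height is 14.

A triangle's area is half the area of a rectangle with the same base and height.
Area = (1/2) * 30 * 14 = 210.

210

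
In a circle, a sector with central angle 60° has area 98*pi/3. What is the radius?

Sector area A = πr² × θ/360, so r² = 360A / (πθ).
r² = 360 × 98*pi/3 / (π × 60)
r² = 196
r = 14

14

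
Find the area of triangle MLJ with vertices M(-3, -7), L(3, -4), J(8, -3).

Using the Shoelace formula for a triangle:
Area = (1/2)|x0(y1 - y2) + x1(y2 - y0) + x2(y0 - y1)|
Area = (1/2)|-3(-4 - -3) + 3(-3 - -7) + 8(-7 - -4)|
Area = (1/2)|3 + 12 + -24|
Area = (1/2)|-9|
Area = (1/2)(9)
Area = 9/2

9/2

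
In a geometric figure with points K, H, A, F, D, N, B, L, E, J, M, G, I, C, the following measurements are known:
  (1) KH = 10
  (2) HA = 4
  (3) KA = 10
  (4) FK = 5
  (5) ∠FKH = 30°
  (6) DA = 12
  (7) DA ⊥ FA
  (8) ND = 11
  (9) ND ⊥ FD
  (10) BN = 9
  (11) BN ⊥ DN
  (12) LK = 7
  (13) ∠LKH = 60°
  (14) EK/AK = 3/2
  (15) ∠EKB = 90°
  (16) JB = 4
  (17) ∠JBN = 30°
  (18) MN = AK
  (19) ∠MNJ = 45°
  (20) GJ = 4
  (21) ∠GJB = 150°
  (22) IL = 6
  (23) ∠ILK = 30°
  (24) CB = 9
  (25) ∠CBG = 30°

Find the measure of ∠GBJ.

Step 1: By the law of cosines on triangle BJG: BG² = 4² + 4² − 2·4·4·cos(150°) = 59.71, so BG ≈ 7.73.
Step 2: By the inverse law of cosines on triangle GBJ: cos(∠GBJ) = (7.73² + 4² − 4²) / (2·7.73·4) = 59.71/61.82 = 0.9659, so ∠GBJ = 15°.

Therefore, the measure of angle ∠GBJ = 15°.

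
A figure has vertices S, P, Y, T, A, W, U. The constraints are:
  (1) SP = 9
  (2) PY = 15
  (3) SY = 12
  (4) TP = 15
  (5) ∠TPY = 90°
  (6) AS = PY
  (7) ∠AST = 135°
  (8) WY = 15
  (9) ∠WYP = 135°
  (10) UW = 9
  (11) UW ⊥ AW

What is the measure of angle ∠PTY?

Step 1: By the law of cosines on triangle TPY: TY² = 15² + 15² − 2·15·15·cos(90°) = 450, so TY = 15·√2.
Step 2: By the inverse law of cosines on triangle PTY: cos(∠PTY) = (15² + (15·√2)² − 15²) / (2·15·15·√2) = 450/636.4 = 0.7071, so ∠PTY = 45°.

Therefore, the measure of angle ∠PTY = 45°.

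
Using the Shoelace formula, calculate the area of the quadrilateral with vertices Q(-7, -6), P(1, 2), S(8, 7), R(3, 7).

Shoelace: sum of cross terms = 49, Area = (1/2)|49| = 49/2

49/2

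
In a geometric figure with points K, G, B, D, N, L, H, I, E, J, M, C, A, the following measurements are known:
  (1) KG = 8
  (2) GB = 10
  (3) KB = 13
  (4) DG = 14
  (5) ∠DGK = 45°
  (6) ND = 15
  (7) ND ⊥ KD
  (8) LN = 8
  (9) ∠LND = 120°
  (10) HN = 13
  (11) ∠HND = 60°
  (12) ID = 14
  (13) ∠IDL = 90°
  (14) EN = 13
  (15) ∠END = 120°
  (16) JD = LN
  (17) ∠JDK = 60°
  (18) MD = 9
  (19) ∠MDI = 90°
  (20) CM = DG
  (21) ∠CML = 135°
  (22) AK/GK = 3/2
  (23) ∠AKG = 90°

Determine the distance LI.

Step 1: By the law of cosines on triangle LND: LD² = 8² + 15² − 2·8·15·cos(120°) = 409, so LD ≈ 20.22.
Step 2: By the law of cosines on triangle LDI: LI² = 20.22² + 14² − 2·20.22·14·cos(90°) = 605, so LI = 11·√5.

Therefore, the length of LI = 11·√5.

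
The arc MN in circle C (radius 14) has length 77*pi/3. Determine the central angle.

θ = 360 × 77*pi/3 / (2π × 14) = 330° (rearranging arc length formula).

330°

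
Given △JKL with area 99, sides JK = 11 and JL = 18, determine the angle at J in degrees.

sin(C) = 2 * 99 / (11 * 18) = 1, so C = arcsin(1) = 90°.

90°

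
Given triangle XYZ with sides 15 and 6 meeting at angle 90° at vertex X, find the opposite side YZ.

The included angle is 90°, so the triangle is right-angled at X. The opposite side YZ is the hypotenuse.
By the Pythagorean theorem: YZ = sqrt(15^2 + 6^2) = sqrt(261) = 3*sqrt(29).

3*sqrt(29)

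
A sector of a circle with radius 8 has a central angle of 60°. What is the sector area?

The full circle has area πr² = π(8)² = 64*pi.
The sector covers 60° out of 360°, a fraction of 1/6.
Sector area = 64*pi × 1/6 = 32*pi/3.

32*pi/3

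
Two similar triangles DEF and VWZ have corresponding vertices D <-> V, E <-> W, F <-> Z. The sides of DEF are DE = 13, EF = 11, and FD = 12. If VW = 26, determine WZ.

k = 26/13 = 2. WZ = 2 * 11 = 22.

22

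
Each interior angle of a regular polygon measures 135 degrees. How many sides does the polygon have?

Each interior angle of a regular n-gon is (n - 2) * 180 / n.
Setting this equal to 135:
(n - 2) * 180 / n = 135
Each exterior angle = 180 - 135 = 45 degrees.
Since exterior angles sum to 360: n = 360 / 45 = 8.

8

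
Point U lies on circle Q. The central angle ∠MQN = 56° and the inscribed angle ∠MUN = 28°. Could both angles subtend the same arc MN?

By the inscribed angle theorem, if both angles subtend the same arc, the inscribed angle must be half the central angle.
Half of 56° = 28°, which equals the given inscribed angle of 28°.
Therefore, yes, they correspond to the same arc.

Yes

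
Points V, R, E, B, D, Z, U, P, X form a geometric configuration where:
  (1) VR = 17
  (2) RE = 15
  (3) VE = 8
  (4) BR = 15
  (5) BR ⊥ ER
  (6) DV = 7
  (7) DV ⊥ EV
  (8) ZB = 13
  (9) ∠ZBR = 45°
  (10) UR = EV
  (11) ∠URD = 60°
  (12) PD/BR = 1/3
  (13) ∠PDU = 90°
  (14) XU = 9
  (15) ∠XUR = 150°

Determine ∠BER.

Step 1: By the law of cosines on triangle ERB: EB² = 15² + 15² − 2·15·15·cos(90°) = 450, so EB = 15·√2.
Step 2: By the inverse law of cosines on triangle BER: cos(∠BER) = ((15·√2)² + 15² − 15²) / (2·15·√2·15) = 450/636.4 = 0.7071, so ∠BER = 45°.

Therefore, the measure of angle ∠BER = 45°.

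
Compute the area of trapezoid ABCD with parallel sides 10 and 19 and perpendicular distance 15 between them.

Area of a trapezoid = (base1 + base2) * height / 2
Area = (10 + 19) * 15 / 2
Area = 29 * 15 / 2
Area = 435 / 2
Area = 435/2

435/2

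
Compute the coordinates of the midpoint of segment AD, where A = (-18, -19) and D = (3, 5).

The midpoint is the average of the coordinates:
x: (-18 + 3)/2 = -15/2
y: (-19 + 5)/2 = -7
Midpoint = (-15/2, -7)

(-15/2, -7)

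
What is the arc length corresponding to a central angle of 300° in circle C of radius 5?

The full circumference is 2πr = 2π(5) = 10*pi.
The arc spans 300° out of 360°, which is a fraction of 5/6.
Arc length = 10*pi × 5/6 = 25*pi/3.

25*pi/3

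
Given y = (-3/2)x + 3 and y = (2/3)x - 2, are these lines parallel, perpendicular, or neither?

Slope of line 1: m1 = -3/2
Slope of line 2: m2 = 2/3
m1 * m2 = (-3/2) * (2/3) = -1 = -1, so the lines are perpendicular.

Perpendicular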